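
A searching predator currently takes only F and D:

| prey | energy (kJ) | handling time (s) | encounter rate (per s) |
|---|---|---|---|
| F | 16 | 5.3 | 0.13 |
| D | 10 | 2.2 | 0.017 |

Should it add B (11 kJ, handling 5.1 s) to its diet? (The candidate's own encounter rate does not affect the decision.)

Current rate: (0.13×16 + 0.017×10)/(1 + 0.13×5.3 + 0.017×2.2) = 1.303 kJ/s.
Profitability of B: 11/5.1 = 2.157 kJ/s.
2.157 > 1.303, so adding B raises the average — include it.

Yes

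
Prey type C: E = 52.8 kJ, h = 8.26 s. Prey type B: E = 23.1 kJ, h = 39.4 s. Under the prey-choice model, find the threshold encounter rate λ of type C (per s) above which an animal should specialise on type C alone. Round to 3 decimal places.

The zero-one rule: include type B iff E₂/h₂ > λE₁/(1+λh₁). Equality gives the switch point.
λE₁h₂ = E₂ + λE₂h₁ ⇒ λ = E₂/(E₁h₂ − E₂h₁) = 23.1/(2080 − 190.8) = 0.01223 per s.

0.012 per s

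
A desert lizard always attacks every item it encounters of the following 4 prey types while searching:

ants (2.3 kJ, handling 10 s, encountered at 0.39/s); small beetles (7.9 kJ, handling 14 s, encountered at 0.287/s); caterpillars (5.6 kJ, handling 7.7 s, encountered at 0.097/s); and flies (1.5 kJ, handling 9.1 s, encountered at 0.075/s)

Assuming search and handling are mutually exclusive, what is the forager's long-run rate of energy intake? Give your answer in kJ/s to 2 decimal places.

0.37 kJ/s

R = Σλ_iE_i / (1 + Σλ_ih_i)
Numerator: 0.39×2.3 + 0.287×7.9 + 0.097×5.6 + 0.075×1.5 = 3.82
Denominator: 1 + 0.39×10 + 0.287×14 + 0.097×7.7 + 0.075×9.1 = 10.35
R = 3.82/10.35 = 0.3692 kJ/s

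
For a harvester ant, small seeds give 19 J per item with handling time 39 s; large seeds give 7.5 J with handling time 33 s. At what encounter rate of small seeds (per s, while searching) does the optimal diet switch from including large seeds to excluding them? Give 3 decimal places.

0.022 per s

The zero-one rule: include large seeds iff E₂/h₂ > λE₁/(1+λh₁). Equality gives the switch point.
λE₁h₂ = E₂ + λE₂h₁ ⇒ λ = E₂/(E₁h₂ − E₂h₁) = 7.5/(627 − 292.5) = 0.02242 per s.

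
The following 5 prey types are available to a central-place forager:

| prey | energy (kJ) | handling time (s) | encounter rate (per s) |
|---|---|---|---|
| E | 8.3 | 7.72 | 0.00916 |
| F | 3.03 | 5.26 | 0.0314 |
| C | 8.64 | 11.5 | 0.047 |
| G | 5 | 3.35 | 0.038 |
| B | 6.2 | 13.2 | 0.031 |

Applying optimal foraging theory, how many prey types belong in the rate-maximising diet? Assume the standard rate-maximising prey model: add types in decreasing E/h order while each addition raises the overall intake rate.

Rank by E/h (kJ/s): G 1.49, E 1.08, C 0.751, F 0.576, B 0.47. Include each in turn until the next type's E/h falls below the running intake rate.
Rate on top 1: 0.1685. E: 1.08 > 0.1685 → include.
Rate on top 2: 0.2221. C: 0.751 > 0.2221 → include.
Rate on top 3: 0.3866. F: 0.576 > 0.3866 → include.
Rate on top 4: 0.403. B: 0.47 > 0.403 → include.
Optimal diet: G, E, C, F, B — 5 of 5 types.

5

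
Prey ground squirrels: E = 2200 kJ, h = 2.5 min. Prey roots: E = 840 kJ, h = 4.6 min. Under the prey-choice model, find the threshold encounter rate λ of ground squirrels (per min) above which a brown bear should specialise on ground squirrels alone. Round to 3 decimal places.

0.105 per min

The zero-one rule: include roots iff E₂/h₂ > λE₁/(1+λh₁). Equality gives the switch point.
λE₁h₂ = E₂ + λE₂h₁ ⇒ λ = E₂/(E₁h₂ − E₂h₁) = 840/(1.012e+04 − 2100) = 0.1047 per min.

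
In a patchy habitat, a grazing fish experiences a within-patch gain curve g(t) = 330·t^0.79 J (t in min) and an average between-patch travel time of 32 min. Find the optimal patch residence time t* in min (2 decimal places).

Maximise g(t)/(T+t): set derivative to zero → g'(t)(T+t) = g(t).
g'(t) = 0.79·330·t^-0.21. Setting 0.79·330·t^-0.21 = 330·t^0.79/(32+t) gives 0.79(32+t) = t, so 0.21·t = 0.79×32.
t* = 0.79×32/0.21 = 120.4 min.

120.38 min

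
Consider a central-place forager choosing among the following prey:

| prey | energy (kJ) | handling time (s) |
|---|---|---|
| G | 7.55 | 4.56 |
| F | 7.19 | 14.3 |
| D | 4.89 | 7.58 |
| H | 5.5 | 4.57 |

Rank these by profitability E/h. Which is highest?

G

In descending order of E/h:
G: 7.55/4.56 = 1.66 kJ/s
H: 5.5/4.57 = 1.2 kJ/s
D: 4.89/7.58 = 0.645 kJ/s
F: 7.19/14.3 = 0.503 kJ/s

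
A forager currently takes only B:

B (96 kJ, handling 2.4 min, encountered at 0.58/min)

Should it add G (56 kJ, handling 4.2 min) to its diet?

Intake rate on the current diet: R = (0.58×96) / (1 + 0.58×2.4) = 55.68/2.392 = 23.28 kJ/min.
G: E/h = 56/4.2 = 13.33 kJ/min.
Since 13.33 < R, time spent handling G is better spent searching.

No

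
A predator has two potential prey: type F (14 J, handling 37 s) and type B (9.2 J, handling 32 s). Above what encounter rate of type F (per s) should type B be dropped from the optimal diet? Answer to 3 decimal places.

0.086 per s

The zero-one rule: include type B iff E₂/h₂ > λE₁/(1+λh₁). Equality gives the switch point.
λE₁h₂ = E₂ + λE₂h₁ ⇒ λ = E₂/(E₁h₂ − E₂h₁) = 9.2/(448 − 340.4) = 0.0855 per s.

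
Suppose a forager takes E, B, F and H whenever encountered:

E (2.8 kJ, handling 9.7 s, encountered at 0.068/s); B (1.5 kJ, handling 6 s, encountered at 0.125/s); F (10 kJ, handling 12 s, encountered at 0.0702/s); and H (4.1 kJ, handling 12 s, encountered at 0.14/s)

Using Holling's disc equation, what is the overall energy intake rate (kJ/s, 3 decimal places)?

R = Σλ_iE_i / (1 + Σλ_ih_i)
Numerator: 0.068×2.8 + 0.125×1.5 + 0.0702×10 + 0.14×4.1 = 1.654
Denominator: 1 + 0.068×9.7 + 0.125×6 + 0.0702×12 + 0.14×12 = 4.932
R = 1.654/4.932 = 0.3353 kJ/s

0.335 kJ/s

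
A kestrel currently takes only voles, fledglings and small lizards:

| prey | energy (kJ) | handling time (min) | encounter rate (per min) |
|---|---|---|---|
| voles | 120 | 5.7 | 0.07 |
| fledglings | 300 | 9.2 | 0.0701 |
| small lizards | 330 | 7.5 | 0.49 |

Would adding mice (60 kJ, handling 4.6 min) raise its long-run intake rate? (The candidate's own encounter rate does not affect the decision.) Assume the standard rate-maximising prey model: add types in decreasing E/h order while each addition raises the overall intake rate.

No

Current rate: (0.07×120 + 0.0701×300 + 0.49×330)/(1 + 0.07×5.7 + 0.0701×9.2 + 0.49×7.5) = 33.42 kJ/min.
mice: E/h = 60/4.6 = 13.04 kJ/min.
13.04 < 33.42, so adding mice would lower the average — exclude it.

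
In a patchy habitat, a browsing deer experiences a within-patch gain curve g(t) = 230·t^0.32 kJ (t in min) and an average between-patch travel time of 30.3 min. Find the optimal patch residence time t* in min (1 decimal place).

14.3 min

By the marginal value theorem, leave when the instantaneous gain rate g'(t) equals the habitat-wide average g(t)/(T + t).
g'(t) = 0.32·230·t^-0.68. Setting 0.32·230·t^-0.68 = 230·t^0.32/(30.3+t) gives 0.32(30.3+t) = t, so 0.68·t = 0.32×30.3.
t* = 0.32×30.3/0.68 = 14.26 min.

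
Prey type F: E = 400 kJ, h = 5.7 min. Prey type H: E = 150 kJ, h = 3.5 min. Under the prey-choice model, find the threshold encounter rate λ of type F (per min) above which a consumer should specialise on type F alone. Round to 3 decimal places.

0.275 per min

The zero-one rule: include type H iff E₂/h₂ > λE₁/(1+λh₁). Equality gives the switch point.
λE₁h₂ = E₂ + λE₂h₁ ⇒ λ = E₂/(E₁h₂ − E₂h₁) = 150/(1400 − 855) = 0.2752 per min.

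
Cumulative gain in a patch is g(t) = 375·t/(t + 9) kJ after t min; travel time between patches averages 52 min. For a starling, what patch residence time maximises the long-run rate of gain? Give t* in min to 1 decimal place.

21.6 min

Maximise g(t)/(T+t): set derivative to zero → g'(t)(T+t) = g(t).
g'(t) = 375·9/(t + 9)². Setting 375·9/(t+9)² = 375t/[(t+9)(52+t)] gives 9(52+t) = t(t+9), so t² = 9×52 = 468.
t* = √468 = 21.63 min.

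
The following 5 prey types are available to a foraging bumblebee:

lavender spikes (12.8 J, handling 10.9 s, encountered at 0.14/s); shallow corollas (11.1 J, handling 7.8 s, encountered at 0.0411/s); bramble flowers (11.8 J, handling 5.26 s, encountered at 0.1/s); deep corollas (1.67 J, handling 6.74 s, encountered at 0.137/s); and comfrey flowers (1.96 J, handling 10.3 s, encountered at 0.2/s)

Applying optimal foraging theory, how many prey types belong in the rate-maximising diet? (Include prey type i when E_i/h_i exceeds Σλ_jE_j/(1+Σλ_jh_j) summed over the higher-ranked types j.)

3

Profitabilities (E/h, J/s): bramble flowers 2.24, shallow corollas 1.42, lavender spikes 1.17, deep corollas 0.248, comfrey flowers 0.19. Add prey in this order while the next type's profitability exceeds the intake rate on those already taken.
Rate on top 1: 0.7733. shallow corollas: 1.42 > 0.7733 → include.
Rate on top 2: 0.8861. lavender spikes: 1.17 > 0.8861 → include.
Rate on top 3: 1.016. deep corollas: 0.248 < 1.016 → exclude; stop.
Optimal diet: bramble flowers, shallow corollas, lavender spikes — 3 of 5 types.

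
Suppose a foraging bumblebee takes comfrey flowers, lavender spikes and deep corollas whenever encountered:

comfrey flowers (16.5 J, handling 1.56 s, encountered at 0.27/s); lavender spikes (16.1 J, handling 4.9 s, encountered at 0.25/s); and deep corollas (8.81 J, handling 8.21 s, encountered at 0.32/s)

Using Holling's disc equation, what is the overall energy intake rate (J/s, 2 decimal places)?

R = Σλ_iE_i / (1 + Σλ_ih_i)
Numerator: 0.27×16.5 + 0.25×16.1 + 0.32×8.81 = 11.3
Denominator: 1 + 0.27×1.56 + 0.25×4.9 + 0.32×8.21 = 5.273
R = 11.3/5.273 = 2.143 J/s

2.14 J/s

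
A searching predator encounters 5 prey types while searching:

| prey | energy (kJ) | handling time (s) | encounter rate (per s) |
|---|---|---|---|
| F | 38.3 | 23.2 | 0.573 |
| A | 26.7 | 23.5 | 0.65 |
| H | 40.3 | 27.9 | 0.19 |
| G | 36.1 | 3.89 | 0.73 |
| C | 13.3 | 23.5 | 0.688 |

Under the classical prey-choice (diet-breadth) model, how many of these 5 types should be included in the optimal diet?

1

Profitabilities (E/h, kJ/s): G 9.28, F 1.65, H 1.44, A 1.14, C 0.566. Add prey in this order while the next type's profitability exceeds the intake rate on those already taken.
Rate on top 1: 6.863. F: 1.65 < 6.863 → exclude; stop.
Optimal diet: G — 1 of 5 types.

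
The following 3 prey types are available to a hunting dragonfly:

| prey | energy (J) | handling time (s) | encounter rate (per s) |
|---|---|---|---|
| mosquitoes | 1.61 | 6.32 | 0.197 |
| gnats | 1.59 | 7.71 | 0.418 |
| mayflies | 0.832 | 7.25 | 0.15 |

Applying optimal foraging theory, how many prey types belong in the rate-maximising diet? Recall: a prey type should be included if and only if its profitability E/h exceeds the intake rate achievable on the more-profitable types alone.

E/h in descending order: mosquitoes 0.255, gnats 0.206, mayflies 0.115 J/s. The optimal diet is the largest prefix of this list for which every included type satisfies E_i/h_i > R on the types above it.
Rate on top 1: 0.1413. gnats: 0.206 > 0.1413 → include.
Rate on top 2: 0.1796. mayflies: 0.115 < 0.1796 → exclude; stop.
Optimal diet: mosquitoes, gnats — 2 of 3 types.

2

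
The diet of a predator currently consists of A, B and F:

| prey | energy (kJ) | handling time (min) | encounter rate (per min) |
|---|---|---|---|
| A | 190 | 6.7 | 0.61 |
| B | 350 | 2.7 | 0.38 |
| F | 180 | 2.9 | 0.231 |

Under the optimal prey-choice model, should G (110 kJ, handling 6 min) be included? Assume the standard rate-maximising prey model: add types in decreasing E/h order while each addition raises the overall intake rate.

No

On A, B and F alone, R = ΣλE/(1+Σλh) = 290.5/6.783 = 42.83 kJ/min.
Profitability of G: 110/6 = 18.33 kJ/min.
Since 18.33 < R, time spent handling G is better spent searching.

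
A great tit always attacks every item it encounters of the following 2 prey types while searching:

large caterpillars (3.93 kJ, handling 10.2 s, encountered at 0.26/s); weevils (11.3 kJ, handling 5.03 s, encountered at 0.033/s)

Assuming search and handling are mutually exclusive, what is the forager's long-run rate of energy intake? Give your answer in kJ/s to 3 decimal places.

0.365 kJ/s

R = (0.26×3.93 + 0.033×11.3) / (1 + 0.26×10.2 + 0.033×5.03) = 1.395/3.818 = 0.3653 kJ/s.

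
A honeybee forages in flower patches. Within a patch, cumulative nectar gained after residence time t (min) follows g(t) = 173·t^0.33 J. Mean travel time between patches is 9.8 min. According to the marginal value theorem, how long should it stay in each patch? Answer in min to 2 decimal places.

4.83 min

Optimal t* satisfies g'(t*) = g(t*)/(T + t*).
g'(t) = 0.33·173·t^-0.67. Setting 0.33·173·t^-0.67 = 173·t^0.33/(9.8+t) gives 0.33(9.8+t) = t, so 0.67·t = 0.33×9.8.
t* = 0.33×9.8/0.67 = 4.827 min.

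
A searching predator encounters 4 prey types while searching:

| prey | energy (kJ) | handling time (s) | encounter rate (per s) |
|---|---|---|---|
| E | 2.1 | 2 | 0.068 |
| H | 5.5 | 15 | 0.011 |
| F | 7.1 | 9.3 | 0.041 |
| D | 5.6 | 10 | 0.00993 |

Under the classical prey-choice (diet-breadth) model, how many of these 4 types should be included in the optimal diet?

E/h in descending order: E 1.05, F 0.763, D 0.56, H 0.367 kJ/s. The optimal diet is the largest prefix of this list for which every included type satisfies E_i/h_i > R on the types above it.
Rate on top 1: 0.1257. F: 0.763 > 0.1257 → include.
Rate on top 2: 0.286. D: 0.56 > 0.286 → include.
Rate on top 3: 0.3028. H: 0.367 > 0.3028 → include.
Optimal diet: E, F, D, H — 4 of 4 types.

4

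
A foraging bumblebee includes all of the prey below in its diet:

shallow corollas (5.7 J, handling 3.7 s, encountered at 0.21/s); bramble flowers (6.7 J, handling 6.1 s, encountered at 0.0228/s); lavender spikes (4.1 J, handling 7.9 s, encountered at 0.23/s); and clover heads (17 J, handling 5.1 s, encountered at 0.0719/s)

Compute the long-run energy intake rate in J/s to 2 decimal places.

Energy encountered per unit search time: 0.21×5.7 + 0.0228×6.7 + 0.23×4.1 + 0.0719×17 = 3.515 J/s.
Handling time per unit search time: 0.21×3.7 + 0.0228×6.1 + 0.23×7.9 + 0.0719×5.1 = 3.1.
Rate = 3.515/(1 + 3.1) = 0.8574 J/s.

0.86 J/s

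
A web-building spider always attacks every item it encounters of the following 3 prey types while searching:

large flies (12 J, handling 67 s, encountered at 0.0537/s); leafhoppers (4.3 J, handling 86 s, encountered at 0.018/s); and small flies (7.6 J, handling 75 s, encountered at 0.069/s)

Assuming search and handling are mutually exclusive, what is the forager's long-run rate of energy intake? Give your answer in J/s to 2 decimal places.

0.11 J/s

R = (0.0537×12 + 0.018×4.3 + 0.069×7.6) / (1 + 0.0537×67 + 0.018×86 + 0.069×75) = 1.246/11.32 = 0.1101 J/s.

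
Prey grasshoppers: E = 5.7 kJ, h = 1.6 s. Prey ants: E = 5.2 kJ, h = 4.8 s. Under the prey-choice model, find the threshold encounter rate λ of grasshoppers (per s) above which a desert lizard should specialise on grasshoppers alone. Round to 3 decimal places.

At the threshold, the rate on grasshoppers alone equals the profitability of ants: λ·5.7/(1 + λ·1.6) = 5.2/4.8 = 1.083.
Rearranging, λ(5.7 − 1.083×1.6) = 1.083, so λ = 1.083/3.967 = 0.2731 per s.

0.273 per s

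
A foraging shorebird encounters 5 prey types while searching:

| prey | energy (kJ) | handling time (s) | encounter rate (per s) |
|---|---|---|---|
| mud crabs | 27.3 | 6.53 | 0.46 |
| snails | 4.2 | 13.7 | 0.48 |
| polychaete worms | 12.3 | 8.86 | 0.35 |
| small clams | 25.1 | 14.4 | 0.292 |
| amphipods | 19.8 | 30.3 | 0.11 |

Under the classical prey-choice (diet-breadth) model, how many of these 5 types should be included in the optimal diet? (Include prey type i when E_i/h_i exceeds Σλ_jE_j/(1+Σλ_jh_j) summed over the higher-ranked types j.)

1

Rank by E/h (kJ/s): mud crabs 4.18, small clams 1.74, polychaete worms 1.39, amphipods 0.653, snails 0.307. Include each in turn until the next type's E/h falls below the running intake rate.
Rate on top 1: 3.137. small clams: 1.74 < 3.137 → exclude; stop.
Optimal diet: mud crabs — 1 of 5 types.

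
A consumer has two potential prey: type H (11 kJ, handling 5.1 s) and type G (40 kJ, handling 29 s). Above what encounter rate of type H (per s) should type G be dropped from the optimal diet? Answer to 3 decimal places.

At the threshold, the rate on type H alone equals the profitability of type G: λ·11/(1 + λ·5.1) = 40/29 = 1.379.
Rearranging, λ(11 − 1.379×5.1) = 1.379, so λ = 1.379/3.966 = 0.3478 per s.

0.348 per s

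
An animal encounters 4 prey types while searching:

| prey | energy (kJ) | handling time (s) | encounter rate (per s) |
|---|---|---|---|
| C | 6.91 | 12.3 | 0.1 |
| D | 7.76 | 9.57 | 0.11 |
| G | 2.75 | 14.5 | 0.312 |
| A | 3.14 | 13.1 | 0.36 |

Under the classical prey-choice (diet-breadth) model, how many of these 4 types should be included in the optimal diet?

Profitabilities (E/h, kJ/s): D 0.811, C 0.562, A 0.24, G 0.19. Add prey in this order while the next type's profitability exceeds the intake rate on those already taken.
Rate on top 1: 0.4158. C: 0.562 > 0.4158 → include.
Rate on top 2: 0.4705. A: 0.24 < 0.4705 → exclude; stop.
Optimal diet: D, C — 2 of 4 types.

2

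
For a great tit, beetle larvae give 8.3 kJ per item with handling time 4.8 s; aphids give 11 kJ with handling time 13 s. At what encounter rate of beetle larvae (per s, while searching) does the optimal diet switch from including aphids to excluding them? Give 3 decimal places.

At the threshold, the rate on beetle larvae alone equals the profitability of aphids: λ·8.3/(1 + λ·4.8) = 11/13 = 0.8462.
Rearranging, λ(8.3 − 0.8462×4.8) = 0.8462, so λ = 0.8462/4.238 = 0.1996 per s.

0.200 per s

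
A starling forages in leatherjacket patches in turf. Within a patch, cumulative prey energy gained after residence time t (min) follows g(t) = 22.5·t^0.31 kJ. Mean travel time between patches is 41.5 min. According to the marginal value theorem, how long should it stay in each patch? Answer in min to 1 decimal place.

Maximise g(t)/(T+t): set derivative to zero → g'(t)(T+t) = g(t).
g'(t) = 0.31·22.5·t^-0.69. Setting 0.31·22.5·t^-0.69 = 22.5·t^0.31/(41.5+t) gives 0.31(41.5+t) = t, so 0.69·t = 0.31×41.5.
t* = 0.31×41.5/0.69 = 18.64 min.

18.6 min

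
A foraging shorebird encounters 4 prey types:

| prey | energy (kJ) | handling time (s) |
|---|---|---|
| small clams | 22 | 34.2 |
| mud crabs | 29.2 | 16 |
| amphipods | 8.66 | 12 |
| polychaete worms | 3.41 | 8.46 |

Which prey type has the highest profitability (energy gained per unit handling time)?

In descending order of E/h:
mud crabs: 29.2/16 = 1.82 kJ/s
amphipods: 8.66/12 = 0.722 kJ/s
small clams: 22/34.2 = 0.643 kJ/s
polychaete worms: 3.41/8.46 = 0.403 kJ/s

mud crabs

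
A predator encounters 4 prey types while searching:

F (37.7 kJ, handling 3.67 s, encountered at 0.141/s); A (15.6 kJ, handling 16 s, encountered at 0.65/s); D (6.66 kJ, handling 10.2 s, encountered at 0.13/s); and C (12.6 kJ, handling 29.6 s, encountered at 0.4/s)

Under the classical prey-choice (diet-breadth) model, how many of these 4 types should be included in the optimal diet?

1

Rank by E/h (kJ/s): F 10.3, A 0.975, D 0.653, C 0.426. Include each in turn until the next type's E/h falls below the running intake rate.
Rate on top 1: 3.503. A: 0.975 < 3.503 → exclude; stop.
Optimal diet: F — 1 of 4 types.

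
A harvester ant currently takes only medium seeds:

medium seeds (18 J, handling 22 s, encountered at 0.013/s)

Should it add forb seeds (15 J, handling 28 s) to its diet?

On medium seeds alone, R = ΣλE/(1+Σλh) = 0.234/1.286 = 0.182 J/s.
forb seeds: E/h = 15/28 = 0.5357 J/s.
0.5357 > 0.182, so adding forb seeds raises the average — include it.

Yes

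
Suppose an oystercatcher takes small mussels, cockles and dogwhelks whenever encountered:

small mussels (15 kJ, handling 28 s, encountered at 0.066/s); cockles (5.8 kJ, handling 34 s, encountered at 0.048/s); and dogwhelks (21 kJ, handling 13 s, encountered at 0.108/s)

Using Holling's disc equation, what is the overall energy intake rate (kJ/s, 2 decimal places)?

0.60 kJ/s

R = Σλ_iE_i / (1 + Σλ_ih_i)
Numerator: 0.066×15 + 0.048×5.8 + 0.108×21 = 3.536
Denominator: 1 + 0.066×28 + 0.048×34 + 0.108×13 = 5.884
R = 3.536/5.884 = 0.601 kJ/s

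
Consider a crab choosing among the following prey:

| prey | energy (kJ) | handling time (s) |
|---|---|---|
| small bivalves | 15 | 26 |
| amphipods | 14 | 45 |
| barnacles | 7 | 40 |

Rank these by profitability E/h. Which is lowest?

In descending order of E/h:
small bivalves: 15/26 = 0.577 kJ/s
amphipods: 14/45 = 0.311 kJ/s
barnacles: 7/40 = 0.175 kJ/s

barnacles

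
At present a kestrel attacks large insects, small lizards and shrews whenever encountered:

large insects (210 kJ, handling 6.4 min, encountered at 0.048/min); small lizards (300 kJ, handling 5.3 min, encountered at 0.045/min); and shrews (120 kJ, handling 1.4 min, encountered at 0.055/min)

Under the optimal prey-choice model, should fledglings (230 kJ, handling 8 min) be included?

Current rate: (0.048×210 + 0.045×300 + 0.055×120)/(1 + 0.048×6.4 + 0.045×5.3 + 0.055×1.4) = 18.6 kJ/min.
fledglings: E/h = 230/8 = 28.75 kJ/min.
28.75 > 18.6, so adding fledglings raises the average — include it.

Yes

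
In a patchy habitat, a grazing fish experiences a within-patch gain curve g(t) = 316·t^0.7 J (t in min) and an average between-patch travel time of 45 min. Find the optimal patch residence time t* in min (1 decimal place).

By the marginal value theorem, leave when the instantaneous gain rate g'(t) equals the habitat-wide average g(t)/(T + t).
g'(t) = 0.7·316·t^-0.3. Setting 0.7·316·t^-0.3 = 316·t^0.7/(45+t) gives 0.7(45+t) = t, so 0.30·t = 0.7×45.
t* = 0.7×45/0.30 = 105 min.

105.0 min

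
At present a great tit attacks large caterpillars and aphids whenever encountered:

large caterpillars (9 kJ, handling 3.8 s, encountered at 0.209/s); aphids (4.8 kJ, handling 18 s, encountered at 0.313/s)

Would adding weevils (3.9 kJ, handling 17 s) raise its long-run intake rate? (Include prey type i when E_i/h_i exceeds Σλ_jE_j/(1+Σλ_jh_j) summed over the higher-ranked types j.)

No

On large caterpillars and aphids alone, R = ΣλE/(1+Σλh) = 3.383/7.428 = 0.4555 kJ/s.
Profitability of weevils: 3.9/17 = 0.2294 kJ/s.
0.2294 < 0.4555, so adding weevils would lower the average — exclude it.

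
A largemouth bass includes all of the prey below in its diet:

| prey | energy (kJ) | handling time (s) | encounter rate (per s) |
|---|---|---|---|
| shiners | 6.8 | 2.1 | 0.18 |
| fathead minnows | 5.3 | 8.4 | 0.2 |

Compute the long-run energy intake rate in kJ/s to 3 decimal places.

0.747 kJ/s

R = (0.18×6.8 + 0.2×5.3) / (1 + 0.18×2.1 + 0.2×8.4) = 2.284/3.058 = 0.7469 kJ/s.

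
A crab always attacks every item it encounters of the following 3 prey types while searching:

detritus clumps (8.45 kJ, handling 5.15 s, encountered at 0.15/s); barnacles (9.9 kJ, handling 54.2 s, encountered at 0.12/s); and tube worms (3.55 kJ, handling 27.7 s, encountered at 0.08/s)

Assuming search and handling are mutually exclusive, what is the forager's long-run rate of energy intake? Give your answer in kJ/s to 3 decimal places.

R = Σλ_iE_i / (1 + Σλ_ih_i)
Numerator: 0.15×8.45 + 0.12×9.9 + 0.08×3.55 = 2.739
Denominator: 1 + 0.15×5.15 + 0.12×54.2 + 0.08×27.7 = 10.49
R = 2.739/10.49 = 0.2611 kJ/s

0.261 kJ/s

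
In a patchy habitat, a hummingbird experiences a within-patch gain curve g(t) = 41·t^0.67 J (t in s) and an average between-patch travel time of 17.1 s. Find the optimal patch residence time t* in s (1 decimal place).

Optimal t* satisfies g'(t*) = g(t*)/(T + t*).
g'(t) = 0.67·41·t^-0.33. Setting 0.67·41·t^-0.33 = 41·t^0.67/(17.1+t) gives 0.67(17.1+t) = t, so 0.33·t = 0.67×17.1.
t* = 0.67×17.1/0.33 = 34.72 s.

34.7 s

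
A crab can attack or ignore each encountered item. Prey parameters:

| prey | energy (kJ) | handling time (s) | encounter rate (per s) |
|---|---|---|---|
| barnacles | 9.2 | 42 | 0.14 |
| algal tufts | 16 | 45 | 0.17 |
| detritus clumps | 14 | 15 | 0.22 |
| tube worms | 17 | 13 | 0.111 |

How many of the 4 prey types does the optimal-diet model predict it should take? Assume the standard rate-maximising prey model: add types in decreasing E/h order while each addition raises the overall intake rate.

Rank by E/h (kJ/s): tube worms 1.31, detritus clumps 0.933, algal tufts 0.356, barnacles 0.219. Include each in turn until the next type's E/h falls below the running intake rate.
Rate on top 1: 0.7724. detritus clumps: 0.933 > 0.7724 → include.
Rate on top 2: 0.8649. algal tufts: 0.356 < 0.8649 → exclude; stop.
Optimal diet: tube worms, detritus clumps — 2 of 4 types.

2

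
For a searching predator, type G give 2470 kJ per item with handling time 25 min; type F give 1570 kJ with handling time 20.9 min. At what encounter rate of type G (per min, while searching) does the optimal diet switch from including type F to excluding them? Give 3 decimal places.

0.127 per min

The zero-one rule: include type F iff E₂/h₂ > λE₁/(1+λh₁). Equality gives the switch point.
λE₁h₂ = E₂ + λE₂h₁ ⇒ λ = E₂/(E₁h₂ − E₂h₁) = 1570/(5.162e+04 − 3.925e+04) = 0.1269 per min.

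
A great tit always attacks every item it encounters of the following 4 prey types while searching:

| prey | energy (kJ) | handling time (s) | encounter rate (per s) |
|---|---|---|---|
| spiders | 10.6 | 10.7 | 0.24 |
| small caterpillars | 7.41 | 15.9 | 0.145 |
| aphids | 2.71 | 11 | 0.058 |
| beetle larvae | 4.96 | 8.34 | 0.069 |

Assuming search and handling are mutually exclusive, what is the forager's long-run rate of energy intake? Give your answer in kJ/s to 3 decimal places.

0.581 kJ/s

R = Σλ_iE_i / (1 + Σλ_ih_i)
Numerator: 0.24×10.6 + 0.145×7.41 + 0.058×2.71 + 0.069×4.96 = 4.118
Denominator: 1 + 0.24×10.7 + 0.145×15.9 + 0.058×11 + 0.069×8.34 = 7.087
R = 4.118/7.087 = 0.581 kJ/s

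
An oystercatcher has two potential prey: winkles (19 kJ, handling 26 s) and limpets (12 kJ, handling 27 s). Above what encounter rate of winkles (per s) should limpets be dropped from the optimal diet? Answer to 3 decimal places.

0.060 per s

At the threshold, the rate on winkles alone equals the profitability of limpets: λ·19/(1 + λ·26) = 12/27 = 0.4444.
Rearranging, λ(19 − 0.4444×26) = 0.4444, so λ = 0.4444/7.444 = 0.0597 per s.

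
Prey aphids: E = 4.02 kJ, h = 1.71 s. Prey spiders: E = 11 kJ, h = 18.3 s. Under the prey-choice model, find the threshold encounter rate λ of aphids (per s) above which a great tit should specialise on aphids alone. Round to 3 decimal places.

0.201 per s

At the threshold, the rate on aphids alone equals the profitability of spiders: λ·4.02/(1 + λ·1.71) = 11/18.3 = 0.6011.
Rearranging, λ(4.02 − 0.6011×1.71) = 0.6011, so λ = 0.6011/2.992 = 0.2009 per s.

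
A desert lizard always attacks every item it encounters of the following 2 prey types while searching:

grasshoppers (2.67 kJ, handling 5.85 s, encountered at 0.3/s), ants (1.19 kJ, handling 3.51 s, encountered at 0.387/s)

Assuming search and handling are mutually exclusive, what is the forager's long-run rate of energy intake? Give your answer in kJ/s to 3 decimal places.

0.307 kJ/s

R = Σλ_iE_i / (1 + Σλ_ih_i)
Numerator: 0.3×2.67 + 0.387×1.19 = 1.262
Denominator: 1 + 0.3×5.85 + 0.387×3.51 = 4.113
R = 1.262/4.113 = 0.3067 kJ/s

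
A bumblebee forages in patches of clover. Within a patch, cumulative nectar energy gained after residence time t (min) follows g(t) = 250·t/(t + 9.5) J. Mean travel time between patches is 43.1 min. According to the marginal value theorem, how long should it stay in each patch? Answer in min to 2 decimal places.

20.23 min

Optimal t* satisfies g'(t*) = g(t*)/(T + t*).
g'(t) = 250·9.5/(t + 9.5)². Setting 250·9.5/(t+9.5)² = 250t/[(t+9.5)(43.1+t)] gives 9.5(43.1+t) = t(t+9.5), so t² = 9.5×43.1 = 409.4.
t* = √409.4 = 20.23 min.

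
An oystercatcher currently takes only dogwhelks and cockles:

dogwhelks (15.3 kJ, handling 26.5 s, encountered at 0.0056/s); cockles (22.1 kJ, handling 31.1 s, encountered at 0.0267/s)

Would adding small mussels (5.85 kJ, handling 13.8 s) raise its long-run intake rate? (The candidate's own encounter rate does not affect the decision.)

Current rate: (0.0056×15.3 + 0.0267×22.1)/(1 + 0.0056×26.5 + 0.0267×31.1) = 0.3415 kJ/s.
small mussels: E/h = 5.85/13.8 = 0.4239 kJ/s.
Since 0.4239 > R, including small mussels increases the long-run rate.

Yes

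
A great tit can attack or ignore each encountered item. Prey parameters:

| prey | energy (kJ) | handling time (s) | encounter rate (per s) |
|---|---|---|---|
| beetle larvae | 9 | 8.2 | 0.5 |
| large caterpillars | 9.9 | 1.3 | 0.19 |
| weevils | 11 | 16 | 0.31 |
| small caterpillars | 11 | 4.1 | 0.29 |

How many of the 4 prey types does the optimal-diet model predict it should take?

2

Rank by E/h (kJ/s): large caterpillars 7.62, small caterpillars 2.68, beetle larvae 1.1, weevils 0.688. Include each in turn until the next type's E/h falls below the running intake rate.
Rate on top 1: 1.508. small caterpillars: 2.68 > 1.508 → include.
Rate on top 2: 2.082. beetle larvae: 1.1 < 2.082 → exclude; stop.
Optimal diet: large caterpillars, small caterpillars — 2 of 4 types.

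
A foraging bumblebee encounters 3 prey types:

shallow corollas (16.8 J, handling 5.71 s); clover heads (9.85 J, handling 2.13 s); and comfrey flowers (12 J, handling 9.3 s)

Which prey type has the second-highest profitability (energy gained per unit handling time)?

In descending order of E/h:
clover heads: 9.85/2.13 = 4.62 J/s
shallow corollas: 16.8/5.71 = 2.94 J/s
comfrey flowers: 12/9.3 = 1.29 J/s

shallow corollas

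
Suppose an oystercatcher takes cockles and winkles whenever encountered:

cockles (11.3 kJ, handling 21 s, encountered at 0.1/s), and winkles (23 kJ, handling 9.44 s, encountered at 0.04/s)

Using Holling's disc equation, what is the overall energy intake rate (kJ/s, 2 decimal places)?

R = Σλ_iE_i / (1 + Σλ_ih_i)
Numerator: 0.1×11.3 + 0.04×23 = 2.05
Denominator: 1 + 0.1×21 + 0.04×9.44 = 3.478
R = 2.05/3.478 = 0.5895 kJ/s

0.59 kJ/s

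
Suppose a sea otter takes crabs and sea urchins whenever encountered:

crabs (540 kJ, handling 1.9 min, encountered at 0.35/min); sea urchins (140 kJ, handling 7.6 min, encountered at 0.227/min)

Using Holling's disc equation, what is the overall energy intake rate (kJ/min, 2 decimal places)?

R = Σλ_iE_i / (1 + Σλ_ih_i)
Numerator: 0.35×540 + 0.227×140 = 220.8
Denominator: 1 + 0.35×1.9 + 0.227×7.6 = 3.39
R = 220.8/3.39 = 65.12 kJ/min

65.12 kJ/min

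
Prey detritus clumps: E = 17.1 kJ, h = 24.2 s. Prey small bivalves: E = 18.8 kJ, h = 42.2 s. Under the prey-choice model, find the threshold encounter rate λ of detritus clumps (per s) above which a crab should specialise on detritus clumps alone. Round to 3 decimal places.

0.071 per s

Drop small bivalves once their profitability E₂/h₂ falls below the rate achievable on detritus clumps alone: E₂/h₂ = λE₁/(1 + λh₁).
Solve for λ: λE₁h₂ = E₂(1 + λh₁) → λ(E₁h₂ − E₂h₁) = E₂ → λ = E₂/(E₁h₂ − E₂h₁).
λ = 18.8/(17.1×42.2 − 18.8×24.2) = 18.8/266.7 = 0.0705 per s.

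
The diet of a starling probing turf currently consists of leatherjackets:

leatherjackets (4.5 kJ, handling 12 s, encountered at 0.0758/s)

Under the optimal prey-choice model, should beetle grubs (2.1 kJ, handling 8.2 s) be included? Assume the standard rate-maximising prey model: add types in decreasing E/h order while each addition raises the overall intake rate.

Intake rate on the current diet: R = (0.0758×4.5) / (1 + 0.0758×12) = 0.3411/1.91 = 0.1786 kJ/s.
Profitability of beetle grubs: 2.1/8.2 = 0.2561 kJ/s.
0.2561 > 0.1786, so adding beetle grubs raises the average — include it.

Yes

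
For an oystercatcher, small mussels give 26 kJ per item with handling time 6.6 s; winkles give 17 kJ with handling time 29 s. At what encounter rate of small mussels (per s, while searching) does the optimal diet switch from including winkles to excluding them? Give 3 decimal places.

0.026 per s

The zero-one rule: include winkles iff E₂/h₂ > λE₁/(1+λh₁). Equality gives the switch point.
λE₁h₂ = E₂ + λE₂h₁ ⇒ λ = E₂/(E₁h₂ − E₂h₁) = 17/(754 − 112.2) = 0.02649 per s.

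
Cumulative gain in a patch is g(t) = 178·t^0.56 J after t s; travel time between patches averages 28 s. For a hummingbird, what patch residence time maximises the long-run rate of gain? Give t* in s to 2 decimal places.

35.64 s

Maximise g(t)/(T+t): set derivative to zero → g'(t)(T+t) = g(t).
g'(t) = 0.56·178·t^-0.44. Setting 0.56·178·t^-0.44 = 178·t^0.56/(28+t) gives 0.56(28+t) = t, so 0.44·t = 0.56×28.
t* = 0.56×28/0.44 = 35.64 s.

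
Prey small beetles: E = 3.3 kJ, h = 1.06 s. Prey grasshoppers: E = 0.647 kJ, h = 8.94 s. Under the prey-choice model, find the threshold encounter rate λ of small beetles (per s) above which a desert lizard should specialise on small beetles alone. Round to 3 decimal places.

0.022 per s

The zero-one rule: include grasshoppers iff E₂/h₂ > λE₁/(1+λh₁). Equality gives the switch point.
λE₁h₂ = E₂ + λE₂h₁ ⇒ λ = E₂/(E₁h₂ − E₂h₁) = 0.647/(29.5 − 0.6858) = 0.02245 per s.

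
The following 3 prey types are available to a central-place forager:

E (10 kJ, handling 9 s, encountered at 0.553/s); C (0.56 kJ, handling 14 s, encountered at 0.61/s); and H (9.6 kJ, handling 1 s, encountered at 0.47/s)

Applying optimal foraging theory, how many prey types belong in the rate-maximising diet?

1

Rank by E/h (kJ/s): H 9.6, E 1.11, C 0.04. Include each in turn until the next type's E/h falls below the running intake rate.
Rate on top 1: 3.069. E: 1.11 < 3.069 → exclude; stop.
Optimal diet: H — 1 of 3 types.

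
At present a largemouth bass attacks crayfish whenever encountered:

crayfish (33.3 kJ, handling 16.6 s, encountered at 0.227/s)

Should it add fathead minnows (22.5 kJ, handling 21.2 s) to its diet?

No

Current rate: (0.227×33.3)/(1 + 0.227×16.6) = 1.585 kJ/s.
Profitability of fathead minnows: 22.5/21.2 = 1.061 kJ/s.
1.061 < 1.585, so adding fathead minnows would lower the average — exclude it.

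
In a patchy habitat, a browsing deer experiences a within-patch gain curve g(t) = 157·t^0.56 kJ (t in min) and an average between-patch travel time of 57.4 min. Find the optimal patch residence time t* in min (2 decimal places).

Optimal t* satisfies g'(t*) = g(t*)/(T + t*).
g'(t) = 0.56·157·t^-0.44. Setting 0.56·157·t^-0.44 = 157·t^0.56/(57.4+t) gives 0.56(57.4+t) = t, so 0.44·t = 0.56×57.4.
t* = 0.56×57.4/0.44 = 73.05 min.

73.05 min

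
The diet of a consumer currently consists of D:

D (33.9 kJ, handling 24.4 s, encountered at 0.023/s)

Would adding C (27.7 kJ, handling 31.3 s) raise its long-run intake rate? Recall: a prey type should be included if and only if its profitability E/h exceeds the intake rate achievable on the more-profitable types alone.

Intake rate on the current diet: R = (0.023×33.9) / (1 + 0.023×24.4) = 0.7797/1.561 = 0.4994 kJ/s.
Profitability of C: 27.7/31.3 = 0.885 kJ/s.
0.885 > 0.4994, so adding C raises the average — include it.

Yes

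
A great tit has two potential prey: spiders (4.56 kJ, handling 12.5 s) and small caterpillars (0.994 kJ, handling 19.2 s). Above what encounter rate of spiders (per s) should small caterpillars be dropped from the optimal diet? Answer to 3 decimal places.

At the threshold, the rate on spiders alone equals the profitability of small caterpillars: λ·4.56/(1 + λ·12.5) = 0.994/19.2 = 0.05177.
Rearranging, λ(4.56 − 0.05177×12.5) = 0.05177, so λ = 0.05177/3.913 = 0.01323 per s.

0.013 per s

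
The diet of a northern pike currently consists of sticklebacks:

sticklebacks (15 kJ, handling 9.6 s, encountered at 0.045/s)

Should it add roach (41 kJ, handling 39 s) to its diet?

Intake rate on the current diet: R = (0.045×15) / (1 + 0.045×9.6) = 0.675/1.432 = 0.4714 kJ/s.
Profitability of roach: 41/39 = 1.051 kJ/s.
Since 1.051 > R, including roach increases the long-run rate.

Yes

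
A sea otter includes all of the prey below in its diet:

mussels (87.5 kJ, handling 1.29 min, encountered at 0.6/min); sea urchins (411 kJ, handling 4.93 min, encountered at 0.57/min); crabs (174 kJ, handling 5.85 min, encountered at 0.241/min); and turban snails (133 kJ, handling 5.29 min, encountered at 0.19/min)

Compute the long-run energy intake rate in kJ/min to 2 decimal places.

R = (0.6×87.5 + 0.57×411 + 0.241×174 + 0.19×133) / (1 + 0.6×1.29 + 0.57×4.93 + 0.241×5.85 + 0.19×5.29) = 354/6.999 = 50.57 kJ/min.

50.57 kJ/min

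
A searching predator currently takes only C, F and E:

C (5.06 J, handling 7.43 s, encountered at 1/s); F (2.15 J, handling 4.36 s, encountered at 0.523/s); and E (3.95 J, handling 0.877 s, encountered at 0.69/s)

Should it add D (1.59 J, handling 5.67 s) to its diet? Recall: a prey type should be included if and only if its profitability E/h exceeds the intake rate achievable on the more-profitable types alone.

On C, F and E alone, R = ΣλE/(1+Σλh) = 8.91/11.32 = 0.7874 J/s.
D: E/h = 1.59/5.67 = 0.2804 J/s.
Since 0.2804 < R, time spent handling D is better spent searching.

No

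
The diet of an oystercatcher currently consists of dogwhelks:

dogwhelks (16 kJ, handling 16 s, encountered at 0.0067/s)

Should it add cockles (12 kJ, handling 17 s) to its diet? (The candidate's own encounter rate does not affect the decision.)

Intake rate on the current diet: R = (0.0067×16) / (1 + 0.0067×16) = 0.1072/1.107 = 0.09682 kJ/s.
cockles: E/h = 12/17 = 0.7059 kJ/s.
Since 0.7059 > R, including cockles increases the long-run rate.

Yes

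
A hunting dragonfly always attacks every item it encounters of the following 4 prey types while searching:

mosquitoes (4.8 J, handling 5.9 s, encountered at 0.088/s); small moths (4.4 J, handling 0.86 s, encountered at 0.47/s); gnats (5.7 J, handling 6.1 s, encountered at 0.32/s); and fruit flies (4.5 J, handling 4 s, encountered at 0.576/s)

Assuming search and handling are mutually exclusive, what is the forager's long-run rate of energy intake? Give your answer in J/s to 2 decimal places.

R = Σλ_iE_i / (1 + Σλ_ih_i)
Numerator: 0.088×4.8 + 0.47×4.4 + 0.32×5.7 + 0.576×4.5 = 6.906
Denominator: 1 + 0.088×5.9 + 0.47×0.86 + 0.32×6.1 + 0.576×4 = 6.179
R = 6.906/6.179 = 1.118 J/s

1.12 J/s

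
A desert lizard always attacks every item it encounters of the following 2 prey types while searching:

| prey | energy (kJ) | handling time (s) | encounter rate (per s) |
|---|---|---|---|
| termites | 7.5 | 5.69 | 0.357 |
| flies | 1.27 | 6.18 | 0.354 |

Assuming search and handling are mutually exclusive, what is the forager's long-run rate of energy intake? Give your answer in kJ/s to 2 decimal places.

Energy encountered per unit search time: 0.357×7.5 + 0.354×1.27 = 3.127 kJ/s.
Handling time per unit search time: 0.357×5.69 + 0.354×6.18 = 4.219.
Rate = 3.127/(1 + 4.219) = 0.5992 kJ/s.

0.60 kJ/s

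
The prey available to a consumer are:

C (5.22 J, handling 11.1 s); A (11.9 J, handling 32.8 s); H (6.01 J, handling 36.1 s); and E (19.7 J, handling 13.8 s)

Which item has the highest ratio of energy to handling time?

E

In descending order of E/h:
E: 19.7/13.8 = 1.43 J/s
C: 5.22/11.1 = 0.47 J/s
A: 11.9/32.8 = 0.363 J/s
H: 6.01/36.1 = 0.166 J/s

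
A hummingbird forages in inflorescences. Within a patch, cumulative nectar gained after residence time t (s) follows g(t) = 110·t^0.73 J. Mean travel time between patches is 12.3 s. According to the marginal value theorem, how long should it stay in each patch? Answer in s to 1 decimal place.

33.3 s

Optimal t* satisfies g'(t*) = g(t*)/(T + t*).
g'(t) = 0.73·110·t^-0.27. Setting 0.73·110·t^-0.27 = 110·t^0.73/(12.3+t) gives 0.73(12.3+t) = t, so 0.27·t = 0.73×12.3.
t* = 0.73×12.3/0.27 = 33.26 s.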